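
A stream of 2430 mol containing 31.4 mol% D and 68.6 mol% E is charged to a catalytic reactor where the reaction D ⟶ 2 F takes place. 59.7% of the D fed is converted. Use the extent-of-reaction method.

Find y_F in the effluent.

0.316

D reacted = 0.597 × 763 = 455.5 mol; ν_D = −1, so ξ = 455.5/1 = 455.5 mol.
Outlet amounts (n = n₀ + ν ξ):
  D: 763 − 1(455.5) = 307.5
  F: 0 + 2(455.5) = 911
  E: 1667 (inert)
Total out = 2886 mol; y_F = 911 / 2886 = 0.3157.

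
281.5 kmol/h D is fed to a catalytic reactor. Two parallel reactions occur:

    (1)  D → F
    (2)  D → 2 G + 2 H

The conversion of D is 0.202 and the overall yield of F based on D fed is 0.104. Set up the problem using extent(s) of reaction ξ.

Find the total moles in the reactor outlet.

364 kmol/h

Yield of F: 1ξ₁ / 281.5 = 0.104 → ξ₁ = 29.28 kmol/h.
Conversion of D: 1ξ₁ + 1ξ₂ = 0.202 × 281.5 = 56.86 → ξ₂ = 27.59 kmol/h.
Outlet amounts (n = n₀ + Σ ν·ξ):
  D: 281.5 − 1(29.28) − 1(27.59) = 224.6
  F: 0 + 1(29.28) = 29.28
  G: 0 + 2(27.59) = 55.17
  H: 0 + 2(27.59) = 55.17
Total out = 224.6 + 29.28 + 55.17 + 55.17 = 364.3 kmol/h.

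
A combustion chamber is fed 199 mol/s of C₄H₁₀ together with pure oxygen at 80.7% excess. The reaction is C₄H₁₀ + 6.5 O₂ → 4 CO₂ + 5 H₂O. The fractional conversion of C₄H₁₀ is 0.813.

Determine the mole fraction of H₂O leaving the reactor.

0.291

Stoichiometric O₂ = 6.5 × 199 = 1294 mol/s; O₂ fed = 1294 × 1.807 = 2337 mol/s.
Fuel reacted = 0.813 × 199 → ξ = 161.8 mol/s.
Outlet (n = n₀ + ν ξ):
  C₄H₁₀: 199 − 1(161.8) = 37.21
  O₂: 2337 − 6.5(161.8) = 1286
  CO₂: 0 + 4(161.8) = 647.1
  H₂O: 0 + 5(161.8) = 808.9
Total out = 2779 mol/s; y_H₂O = 808.9 / 2779 = 0.2911.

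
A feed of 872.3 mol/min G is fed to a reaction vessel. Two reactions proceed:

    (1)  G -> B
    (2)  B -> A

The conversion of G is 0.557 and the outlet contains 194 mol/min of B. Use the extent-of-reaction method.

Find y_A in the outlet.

0.335

Conversion of G: G consumed = 1ξ₁ = 0.557 × 872.3 → ξ₁ = 485.9 mol/min.
B balance: n_B = 0 + 1ξ₁ − 1ξ₂ = 194 → ξ₂ = (1·485.9 − 194)/1 = 291.9 mol/min.
Outlet amounts (n = n₀ + Σ ν·ξ):
  G: 872.3 − 1(485.9) = 386.4
  B: 0 + 1(485.9) − 1(291.9) = 194
  A: 0 + 1(291.9) = 291.9
Total out = 872.3 mol/min; y_A = 291.9 / 872.3 = 0.3346.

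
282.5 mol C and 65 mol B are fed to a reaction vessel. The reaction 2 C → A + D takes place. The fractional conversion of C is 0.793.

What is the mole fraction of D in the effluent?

0.322

C reacted = 0.793 × 282.5 = 224 mol; ν_C = −2, so ξ = 224/2 = 112 mol.
Outlet amounts (n = n₀ + ν ξ):
  C: 282.5 − 2(112) = 58.48
  A: 0 + 1(112) = 112
  D: 0 + 1(112) = 112
  B: 65 (inert)
Total out = 347.5 mol; y_D = 112 / 347.5 = 0.3223.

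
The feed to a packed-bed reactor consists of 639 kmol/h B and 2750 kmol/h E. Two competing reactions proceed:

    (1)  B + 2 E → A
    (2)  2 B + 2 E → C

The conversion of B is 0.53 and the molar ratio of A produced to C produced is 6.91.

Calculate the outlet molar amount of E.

2150 kmol/h

Conversion of B: B consumed = 0.53 × 639 = 338.7 kmol/h = 1ξ₁ + 2ξ₂.
Selectivity: 1ξ₁ / (1ξ₂) = 6.91 → ξ₁ = 6.91 ξ₂.
Substitute: (1·6.91 + 2) ξ₂ = 338.7 → ξ₂ = 38.01 kmol/h, ξ₁ = 262.6 kmol/h.
Outlet amounts (n = n₀ + Σ ν·ξ):
  B: 639 − 1(262.6) − 2(38.01) = 300.3
  E: 2750 − 2(262.6) − 2(38.01) = 2149
  A: 0 + 1(262.6) = 262.6
  C: 0 + 1(38.01) = 38.01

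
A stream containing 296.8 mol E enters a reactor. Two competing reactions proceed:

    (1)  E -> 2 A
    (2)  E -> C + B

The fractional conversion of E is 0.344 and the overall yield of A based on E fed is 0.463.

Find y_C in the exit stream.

0.0837

Yield of A: 2ξ₁ / 296.8 = 0.463 → ξ₁ = 68.71 mol.
Conversion of E: 1ξ₁ + 1ξ₂ = 0.344 × 296.8 = 102.1 → ξ₂ = 33.39 mol.
Outlet amounts (n = n₀ + Σ ν·ξ):
  E: 296.8 − 1(68.71) − 1(33.39) = 194.7
  A: 0 + 2(68.71) = 137.4
  C: 0 + 1(33.39) = 33.39
  B: 0 + 1(33.39) = 33.39
Total out = 398.9 mol; y_C = 33.39 / 398.9 = 0.08371.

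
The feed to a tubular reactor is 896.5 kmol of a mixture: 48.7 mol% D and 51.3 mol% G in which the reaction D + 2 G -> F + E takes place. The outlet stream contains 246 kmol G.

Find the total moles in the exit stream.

790 kmol

For G: n = n₀ − 2ξ → 246 = 459.9 − 2ξ, giving ξ = 107 kmol.
Outlet amounts (n = n₀ + ν ξ):
  D: 436.6 − 1(107) = 329.6
  G: 459.9 − 2(107) = 246
  F: 0 + 1(107) = 107
  E: 0 + 1(107) = 107
Total out = 329.6 + 246 + 107 + 107 = 789.5 kmol.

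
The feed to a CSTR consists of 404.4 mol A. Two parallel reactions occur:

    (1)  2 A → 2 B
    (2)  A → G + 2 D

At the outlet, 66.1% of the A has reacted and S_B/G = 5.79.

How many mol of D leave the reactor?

78.7 mol

Conversion of A: A consumed = 0.661 × 404.4 = 267.3 mol = 2ξ₁ + 1ξ₂.
Selectivity: 2ξ₁ / (1ξ₂) = 5.79 → ξ₁ = 2.895 ξ₂.
Substitute: (2·2.895 + 1) ξ₂ = 267.3 → ξ₂ = 39.37 mol, ξ₁ = 114 mol.
Outlet amounts (n = n₀ + Σ ν·ξ):
  A: 404.4 − 2(114) − 1(39.37) = 137.1
  B: 0 + 2(114) = 227.9
  G: 0 + 1(39.37) = 39.37
  D: 0 + 2(39.37) = 78.74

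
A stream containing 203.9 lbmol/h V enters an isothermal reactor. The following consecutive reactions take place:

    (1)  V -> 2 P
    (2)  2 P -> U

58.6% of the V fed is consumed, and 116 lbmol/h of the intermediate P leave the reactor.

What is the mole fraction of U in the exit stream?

0.235

Conversion of V: V consumed = 1ξ₁ = 0.586 × 203.9 → ξ₁ = 119.5 lbmol/h.
P balance: n_P = 0 + 2ξ₁ − 2ξ₂ = 116 → ξ₂ = (2·119.5 − 116)/2 = 61.49 lbmol/h.
Outlet amounts (n = n₀ + Σ ν·ξ):
  V: 203.9 − 1(119.5) = 84.41
  P: 0 + 2(119.5) − 2(61.49) = 116
  U: 0 + 1(61.49) = 61.49
Total out = 261.9 lbmol/h; y_U = 61.49 / 261.9 = 0.2348.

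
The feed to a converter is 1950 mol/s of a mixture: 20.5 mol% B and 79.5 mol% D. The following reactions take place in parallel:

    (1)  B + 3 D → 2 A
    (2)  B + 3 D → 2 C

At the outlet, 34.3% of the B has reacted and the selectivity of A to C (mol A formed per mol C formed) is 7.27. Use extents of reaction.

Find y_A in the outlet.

Conversion of B: B consumed = 0.343 × 399.8 = 137.1 mol/s = 1ξ₁ + 1ξ₂.
Selectivity: 2ξ₁ / (2ξ₂) = 7.27 → ξ₁ = 7.27 ξ₂.
Substitute: (1·7.27 + 1) ξ₂ = 137.1 → ξ₂ = 16.58 mol/s, ξ₁ = 120.5 mol/s.
Outlet amounts (n = n₀ + Σ ν·ξ):
  B: 399.8 − 1(120.5) − 1(16.58) = 262.6
  D: 1550 − 3(120.5) − 3(16.58) = 1139
  A: 0 + 2(120.5) = 241.1
  C: 0 + 2(16.58) = 33.16
Total out = 1676 mol/s; y_A = 241.1 / 1676 = 0.1439.

0.144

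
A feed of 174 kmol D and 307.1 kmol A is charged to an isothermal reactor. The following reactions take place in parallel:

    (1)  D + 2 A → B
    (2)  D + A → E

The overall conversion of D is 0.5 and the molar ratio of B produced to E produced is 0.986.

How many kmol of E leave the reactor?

Conversion of D: D consumed = 0.5 × 174 = 87 kmol = 1ξ₁ + 1ξ₂.
Selectivity: 1ξ₁ / (1ξ₂) = 0.986 → ξ₁ = 0.986 ξ₂.
Substitute: (1·0.986 + 1) ξ₂ = 87 → ξ₂ = 43.81 kmol, ξ₁ = 43.19 kmol.
Outlet amounts (n = n₀ + Σ ν·ξ):
  D: 174 − 1(43.19) − 1(43.81) = 87
  A: 307.1 − 2(43.19) − 1(43.81) = 176.9
  B: 0 + 1(43.19) = 43.19
  E: 0 + 1(43.81) = 43.81

43.8 kmol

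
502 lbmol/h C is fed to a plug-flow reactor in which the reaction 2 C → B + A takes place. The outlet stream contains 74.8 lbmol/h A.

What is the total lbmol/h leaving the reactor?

For A: n = n₀ + 1ξ → 74.8 = 0 + 1ξ, giving ξ = 74.8 lbmol/h.
Outlet amounts (n = n₀ + ν ξ):
  C: 502 − 2(74.8) = 352.4
  B: 0 + 1(74.8) = 74.8
  A: 0 + 1(74.8) = 74.8
Total out = 352.4 + 74.8 + 74.8 = 502 lbmol/h.

502 lbmol/h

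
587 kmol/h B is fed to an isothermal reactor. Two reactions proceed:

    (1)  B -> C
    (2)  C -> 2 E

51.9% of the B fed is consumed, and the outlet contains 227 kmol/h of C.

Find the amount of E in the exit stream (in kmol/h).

Conversion of B: B consumed = 1ξ₁ = 0.519 × 587 → ξ₁ = 304.7 kmol/h.
C balance: n_C = 0 + 1ξ₁ − 1ξ₂ = 227 → ξ₂ = (1·304.7 − 227)/1 = 77.65 kmol/h.
Outlet amounts (n = n₀ + Σ ν·ξ):
  B: 587 − 1(304.7) = 282.3
  C: 0 + 1(304.7) − 1(77.65) = 227
  E: 0 + 2(77.65) = 155.3

155 kmol/h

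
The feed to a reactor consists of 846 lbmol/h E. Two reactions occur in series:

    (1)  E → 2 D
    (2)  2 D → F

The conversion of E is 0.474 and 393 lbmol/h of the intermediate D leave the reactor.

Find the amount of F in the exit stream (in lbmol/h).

Conversion of E: E consumed = 1ξ₁ = 0.474 × 846 → ξ₁ = 401 lbmol/h.
D balance: n_D = 0 + 2ξ₁ − 2ξ₂ = 393 → ξ₂ = (2·401 − 393)/2 = 204.5 lbmol/h.
Outlet amounts (n = n₀ + Σ ν·ξ):
  E: 846 − 1(401) = 445
  D: 0 + 2(401) − 2(204.5) = 393
  F: 0 + 1(204.5) = 204.5

205 lbmol/h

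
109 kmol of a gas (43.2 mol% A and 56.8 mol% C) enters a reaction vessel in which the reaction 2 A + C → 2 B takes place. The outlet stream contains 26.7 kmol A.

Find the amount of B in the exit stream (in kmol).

20.4 kmol

For A: n = n₀ − 2ξ → 26.7 = 47.09 − 2ξ, giving ξ = 10.19 kmol.
Outlet amounts (n = n₀ + ν ξ):
  A: 47.09 − 2(10.19) = 26.7
  C: 61.91 − 1(10.19) = 51.72
  B: 0 + 2(10.19) = 20.39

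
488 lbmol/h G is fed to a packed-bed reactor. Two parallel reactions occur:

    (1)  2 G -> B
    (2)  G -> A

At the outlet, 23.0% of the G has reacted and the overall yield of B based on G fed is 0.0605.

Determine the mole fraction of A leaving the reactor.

Yield of B: 1ξ₁ / 488 = 0.0605 → ξ₁ = 29.52 lbmol/h.
Conversion of G: 2ξ₁ + 1ξ₂ = 0.23 × 488 = 112.2 → ξ₂ = 53.19 lbmol/h.
Outlet amounts (n = n₀ + Σ ν·ξ):
  G: 488 − 2(29.52) − 1(53.19) = 375.8
  B: 0 + 1(29.52) = 29.52
  A: 0 + 1(53.19) = 53.19
Total out = 458.5 lbmol/h; y_A = 53.19 / 458.5 = 0.116.

0.116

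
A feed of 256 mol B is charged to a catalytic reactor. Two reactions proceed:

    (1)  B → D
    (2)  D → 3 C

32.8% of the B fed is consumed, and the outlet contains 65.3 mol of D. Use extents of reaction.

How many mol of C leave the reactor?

56 mol

Conversion of B: B consumed = 1ξ₁ = 0.328 × 256 → ξ₁ = 83.97 mol.
D balance: n_D = 0 + 1ξ₁ − 1ξ₂ = 65.3 → ξ₂ = (1·83.97 − 65.3)/1 = 18.67 mol.
Outlet amounts (n = n₀ + Σ ν·ξ):
  B: 256 − 1(83.97) = 172
  D: 0 + 1(83.97) − 1(18.67) = 65.3
  C: 0 + 3(18.67) = 56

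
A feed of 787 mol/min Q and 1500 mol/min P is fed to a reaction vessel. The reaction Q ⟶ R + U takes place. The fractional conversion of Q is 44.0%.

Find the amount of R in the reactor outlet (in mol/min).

346 mol/min

Q reacted = 0.44 × 787 = 346.3 mol/min; ν_Q = −1, so ξ = 346.3/1 = 346.3 mol/min.
Outlet amounts (n = n₀ + ν ξ):
  Q: 787 − 1(346.3) = 440.7
  R: 0 + 1(346.3) = 346.3
  U: 0 + 1(346.3) = 346.3
  P: 1500 (inert)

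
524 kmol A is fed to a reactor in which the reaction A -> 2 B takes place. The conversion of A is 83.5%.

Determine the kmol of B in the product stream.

875 kmol

A reacted = 0.835 × 524 = 437.5 kmol; ν_A = −1, so ξ = 437.5/1 = 437.5 kmol.
Outlet amounts (n = n₀ + ν ξ):
  A: 524 − 1(437.5) = 86.46
  B: 0 + 2(437.5) = 875.1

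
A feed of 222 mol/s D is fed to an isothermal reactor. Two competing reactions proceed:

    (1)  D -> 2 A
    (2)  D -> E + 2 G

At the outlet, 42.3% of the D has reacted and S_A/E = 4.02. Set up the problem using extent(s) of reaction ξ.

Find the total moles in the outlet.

Conversion of D: D consumed = 0.423 × 222 = 93.91 mol/s = 1ξ₁ + 1ξ₂.
Selectivity: 2ξ₁ / (1ξ₂) = 4.02 → ξ₁ = 2.01 ξ₂.
Substitute: (1·2.01 + 1) ξ₂ = 93.91 → ξ₂ = 31.2 mol/s, ξ₁ = 62.71 mol/s.
Outlet amounts (n = n₀ + Σ ν·ξ):
  D: 222 − 1(62.71) − 1(31.2) = 128.1
  A: 0 + 2(62.71) = 125.4
  E: 0 + 1(31.2) = 31.2
  G: 0 + 2(31.2) = 62.4
Total out = 128.1 + 125.4 + 31.2 + 62.4 = 347.1 mol/s.

347 mol/s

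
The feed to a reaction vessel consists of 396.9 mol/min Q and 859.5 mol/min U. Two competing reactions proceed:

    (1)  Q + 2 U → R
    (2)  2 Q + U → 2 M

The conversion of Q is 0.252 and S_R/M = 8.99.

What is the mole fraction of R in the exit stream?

0.084

Conversion of Q: Q consumed = 0.252 × 396.9 = 100 mol/min = 1ξ₁ + 2ξ₂.
Selectivity: 1ξ₁ / (2ξ₂) = 8.99 → ξ₁ = 17.98 ξ₂.
Substitute: (1·17.98 + 2) ξ₂ = 100 → ξ₂ = 5.006 mol/min, ξ₁ = 90.01 mol/min.
Outlet amounts (n = n₀ + Σ ν·ξ):
  Q: 396.9 − 1(90.01) − 2(5.006) = 296.9
  U: 859.5 − 2(90.01) − 1(5.006) = 674.5
  R: 0 + 1(90.01) = 90.01
  M: 0 + 2(5.006) = 10.01
Total out = 1071 mol/min; y_R = 90.01 / 1071 = 0.08401.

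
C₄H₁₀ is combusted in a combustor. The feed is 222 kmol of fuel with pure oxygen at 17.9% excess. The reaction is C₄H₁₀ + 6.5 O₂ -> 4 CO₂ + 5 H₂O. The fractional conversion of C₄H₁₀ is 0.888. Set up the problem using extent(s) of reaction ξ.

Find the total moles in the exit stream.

Stoichiometric O₂ = 6.5 × 222 = 1443 kmol; O₂ fed = 1443 × 1.179 = 1701 kmol.
Fuel reacted = 0.888 × 222 → ξ = 197.1 kmol.
Outlet (n = n₀ + ν ξ):
  C₄H₁₀: 222 − 1(197.1) = 24.86
  O₂: 1701 − 6.5(197.1) = 419.9
  CO₂: 0 + 4(197.1) = 788.5
  H₂O: 0 + 5(197.1) = 985.7
Total out = 24.86 + 419.9 + 788.5 + 985.7 = 2219 kmol.

2220 kmol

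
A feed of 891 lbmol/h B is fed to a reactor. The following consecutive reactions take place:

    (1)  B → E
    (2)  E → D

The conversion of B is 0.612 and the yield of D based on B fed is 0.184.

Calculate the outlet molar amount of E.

Conversion of B: B consumed = 1ξ₁ = 0.612 × 891 → ξ₁ = 545.3 lbmol/h.
Yield of D: 1ξ₂ / 891 = 0.184 → ξ₂ = 163.9 lbmol/h.
Outlet amounts (n = n₀ + Σ ν·ξ):
  B: 891 − 1(545.3) = 345.7
  E: 0 + 1(545.3) − 1(163.9) = 381.3
  D: 0 + 1(163.9) = 163.9

381 lbmol/h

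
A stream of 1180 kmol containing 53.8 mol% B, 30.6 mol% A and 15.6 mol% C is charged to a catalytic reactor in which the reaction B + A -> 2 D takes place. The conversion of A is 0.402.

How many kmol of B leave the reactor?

490 kmol

A reacted = 0.402 × 361.1 = 145.2 kmol; ν_A = −1, so ξ = 145.2/1 = 145.2 kmol.
Outlet amounts (n = n₀ + ν ξ):
  B: 634.8 − 1(145.2) = 489.7
  A: 361.1 − 1(145.2) = 215.9
  D: 0 + 2(145.2) = 290.3
  C: 184.1 (inert)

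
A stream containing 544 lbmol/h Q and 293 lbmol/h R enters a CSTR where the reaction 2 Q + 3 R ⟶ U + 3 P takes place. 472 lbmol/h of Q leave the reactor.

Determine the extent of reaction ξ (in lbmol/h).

For Q: n = n₀ − 2ξ → 472 = 544 − 2ξ, giving ξ = 36 lbmol/h.
Outlet amounts (n = n₀ + ν ξ):
  Q: 544 − 2(36) = 472
  R: 293 − 3(36) = 185
  U: 0 + 1(36) = 36
  P: 0 + 3(36) = 108

ξ = 36 lbmol/h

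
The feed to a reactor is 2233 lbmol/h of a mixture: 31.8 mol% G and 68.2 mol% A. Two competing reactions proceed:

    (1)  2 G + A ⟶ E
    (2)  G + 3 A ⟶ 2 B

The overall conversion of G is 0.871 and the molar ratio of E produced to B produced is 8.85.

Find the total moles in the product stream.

Conversion of G: G consumed = 0.871 × 710.1 = 618.5 lbmol/h = 2ξ₁ + 1ξ₂.
Selectivity: 1ξ₁ / (2ξ₂) = 8.85 → ξ₁ = 17.7 ξ₂.
Substitute: (2·17.7 + 1) ξ₂ = 618.5 → ξ₂ = 16.99 lbmol/h, ξ₁ = 300.8 lbmol/h.
Outlet amounts (n = n₀ + Σ ν·ξ):
  G: 710.1 − 2(300.8) − 1(16.99) = 91.6
  A: 1523 − 1(300.8) − 3(16.99) = 1171
  E: 0 + 1(300.8) = 300.8
  B: 0 + 2(16.99) = 33.98
Total out = 91.6 + 1171 + 300.8 + 33.98 = 1598 lbmol/h.

1600 lbmol/h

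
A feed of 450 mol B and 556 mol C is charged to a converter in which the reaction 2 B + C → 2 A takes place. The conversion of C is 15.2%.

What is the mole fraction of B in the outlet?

C reacted = 0.152 × 556 = 84.51 mol; ν_C = −1, so ξ = 84.51/1 = 84.51 mol.
Outlet amounts (n = n₀ + ν ξ):
  B: 450 − 2(84.51) = 281
  C: 556 − 1(84.51) = 471.5
  A: 0 + 2(84.51) = 169
Total out = 921.5 mol; y_B = 281 / 921.5 = 0.3049.

0.305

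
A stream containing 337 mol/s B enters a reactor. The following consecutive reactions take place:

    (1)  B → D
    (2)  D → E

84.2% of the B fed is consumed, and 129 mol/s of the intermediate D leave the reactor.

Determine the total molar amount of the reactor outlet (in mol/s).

Conversion of B: B consumed = 1ξ₁ = 0.842 × 337 → ξ₁ = 283.8 mol/s.
D balance: n_D = 0 + 1ξ₁ − 1ξ₂ = 129 → ξ₂ = (1·283.8 − 129)/1 = 154.8 mol/s.
Outlet amounts (n = n₀ + Σ ν·ξ):
  B: 337 − 1(283.8) = 53.25
  D: 0 + 1(283.8) − 1(154.8) = 129
  E: 0 + 1(154.8) = 154.8
Total out = 53.25 + 129 + 154.8 = 337 mol/s.

337 mol/s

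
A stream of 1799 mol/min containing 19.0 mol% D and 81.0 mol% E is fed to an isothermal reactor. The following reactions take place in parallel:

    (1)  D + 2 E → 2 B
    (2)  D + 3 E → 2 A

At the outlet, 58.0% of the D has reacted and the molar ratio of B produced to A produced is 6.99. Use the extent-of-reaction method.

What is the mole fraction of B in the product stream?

Conversion of D: D consumed = 0.58 × 341.8 = 198.2 mol/min = 1ξ₁ + 1ξ₂.
Selectivity: 2ξ₁ / (2ξ₂) = 6.99 → ξ₁ = 6.99 ξ₂.
Substitute: (1·6.99 + 1) ξ₂ = 198.2 → ξ₂ = 24.81 mol/min, ξ₁ = 173.4 mol/min.
Outlet amounts (n = n₀ + Σ ν·ξ):
  D: 341.8 − 1(173.4) − 1(24.81) = 143.6
  E: 1457 − 2(173.4) − 3(24.81) = 1036
  B: 0 + 2(173.4) = 346.9
  A: 0 + 2(24.81) = 49.62
Total out = 1576 mol/min; y_B = 346.9 / 1576 = 0.2201.

0.22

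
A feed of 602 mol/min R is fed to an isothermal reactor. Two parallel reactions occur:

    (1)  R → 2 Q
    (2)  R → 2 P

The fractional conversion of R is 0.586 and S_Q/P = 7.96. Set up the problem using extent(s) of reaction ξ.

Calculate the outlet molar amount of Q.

Conversion of R: R consumed = 0.586 × 602 = 352.8 mol/min = 1ξ₁ + 1ξ₂.
Selectivity: 2ξ₁ / (2ξ₂) = 7.96 → ξ₁ = 7.96 ξ₂.
Substitute: (1·7.96 + 1) ξ₂ = 352.8 → ξ₂ = 39.37 mol/min, ξ₁ = 313.4 mol/min.
Outlet amounts (n = n₀ + Σ ν·ξ):
  R: 602 − 1(313.4) − 1(39.37) = 249.2
  Q: 0 + 2(313.4) = 626.8
  P: 0 + 2(39.37) = 78.74

627 mol/min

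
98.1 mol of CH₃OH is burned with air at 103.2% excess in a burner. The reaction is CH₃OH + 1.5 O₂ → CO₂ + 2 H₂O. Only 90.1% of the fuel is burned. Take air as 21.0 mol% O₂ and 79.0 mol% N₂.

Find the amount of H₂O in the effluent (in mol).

Stoichiometric O₂ = 1.5 × 98.1 = 147.1 mol; O₂ fed = 147.1 × 2.032 = 299 mol.
N₂ fed = 299 × 79/21 = 1125 mol.
Fuel reacted = 0.901 × 98.1 → ξ = 88.39 mol.
Outlet (n = n₀ + ν ξ):
  CH₃OH: 98.1 − 1(88.39) = 9.712
  O₂: 299 − 1.5(88.39) = 166.4
  N₂: 1125 (inert)
  CO₂: 0 + 1(88.39) = 88.39
  H₂O: 0 + 2(88.39) = 176.8

177 mol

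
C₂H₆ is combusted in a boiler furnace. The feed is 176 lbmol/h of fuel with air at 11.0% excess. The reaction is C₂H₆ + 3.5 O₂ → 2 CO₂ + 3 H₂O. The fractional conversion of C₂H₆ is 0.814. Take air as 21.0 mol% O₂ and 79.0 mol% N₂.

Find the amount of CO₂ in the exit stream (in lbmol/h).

Stoichiometric O₂ = 3.5 × 176 = 616 lbmol/h; O₂ fed = 616 × 1.110 = 683.8 lbmol/h.
N₂ fed = 683.8 × 79/21 = 2572 lbmol/h.
Fuel reacted = 0.814 × 176 → ξ = 143.3 lbmol/h.
Outlet (n = n₀ + ν ξ):
  C₂H₆: 176 − 1(143.3) = 32.74
  O₂: 683.8 − 3.5(143.3) = 182.3
  N₂: 2572 (inert)
  CO₂: 0 + 2(143.3) = 286.5
  H₂O: 0 + 3(143.3) = 429.8

287 lbmol/h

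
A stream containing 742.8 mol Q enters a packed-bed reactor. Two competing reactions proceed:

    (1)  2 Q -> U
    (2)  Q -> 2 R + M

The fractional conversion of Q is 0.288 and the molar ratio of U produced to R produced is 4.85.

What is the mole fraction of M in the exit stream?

0.0158

Conversion of Q: Q consumed = 0.288 × 742.8 = 213.9 mol = 2ξ₁ + 1ξ₂.
Selectivity: 1ξ₁ / (2ξ₂) = 4.85 → ξ₁ = 9.7 ξ₂.
Substitute: (2·9.7 + 1) ξ₂ = 213.9 → ξ₂ = 10.49 mol, ξ₁ = 101.7 mol.
Outlet amounts (n = n₀ + Σ ν·ξ):
  Q: 742.8 − 2(101.7) − 1(10.49) = 528.9
  U: 0 + 1(101.7) = 101.7
  R: 0 + 2(10.49) = 20.97
  M: 0 + 1(10.49) = 10.49
Total out = 662.1 mol; y_M = 10.49 / 662.1 = 0.01584.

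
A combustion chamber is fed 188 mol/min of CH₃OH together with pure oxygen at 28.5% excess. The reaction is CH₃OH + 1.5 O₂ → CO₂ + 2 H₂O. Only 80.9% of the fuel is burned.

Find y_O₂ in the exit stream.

0.214

Stoichiometric O₂ = 1.5 × 188 = 282 mol/min; O₂ fed = 282 × 1.285 = 362.4 mol/min.
Fuel reacted = 0.809 × 188 → ξ = 152.1 mol/min.
Outlet (n = n₀ + ν ξ):
  CH₃OH: 188 − 1(152.1) = 35.91
  O₂: 362.4 − 1.5(152.1) = 134.2
  CO₂: 0 + 1(152.1) = 152.1
  H₂O: 0 + 2(152.1) = 304.2
Total out = 626.4 mol/min; y_O₂ = 134.2 / 626.4 = 0.2143.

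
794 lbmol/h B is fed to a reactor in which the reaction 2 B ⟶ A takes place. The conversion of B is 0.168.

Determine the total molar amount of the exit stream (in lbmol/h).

B reacted = 0.168 × 794 = 133.4 lbmol/h; ν_B = −2, so ξ = 133.4/2 = 66.7 lbmol/h.
Outlet amounts (n = n₀ + ν ξ):
  B: 794 − 2(66.7) = 660.6
  A: 0 + 1(66.7) = 66.7
Total out = 660.6 + 66.7 = 727.3 lbmol/h.

727 lbmol/h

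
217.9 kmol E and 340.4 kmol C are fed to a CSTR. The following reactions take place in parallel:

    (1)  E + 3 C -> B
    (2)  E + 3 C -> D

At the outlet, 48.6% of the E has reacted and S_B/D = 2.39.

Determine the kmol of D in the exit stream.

31.2 kmol

Conversion of E: E consumed = 0.486 × 217.9 = 105.9 kmol = 1ξ₁ + 1ξ₂.
Selectivity: 1ξ₁ / (1ξ₂) = 2.39 → ξ₁ = 2.39 ξ₂.
Substitute: (1·2.39 + 1) ξ₂ = 105.9 → ξ₂ = 31.24 kmol, ξ₁ = 74.66 kmol.
Outlet amounts (n = n₀ + Σ ν·ξ):
  E: 217.9 − 1(74.66) − 1(31.24) = 112
  C: 340.4 − 3(74.66) − 3(31.24) = 22.7
  B: 0 + 1(74.66) = 74.66
  D: 0 + 1(31.24) = 31.24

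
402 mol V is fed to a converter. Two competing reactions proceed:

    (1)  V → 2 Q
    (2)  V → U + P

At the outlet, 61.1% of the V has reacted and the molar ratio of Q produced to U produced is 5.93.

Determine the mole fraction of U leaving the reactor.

0.0957

Conversion of V: V consumed = 0.611 × 402 = 245.6 mol = 1ξ₁ + 1ξ₂.
Selectivity: 2ξ₁ / (1ξ₂) = 5.93 → ξ₁ = 2.965 ξ₂.
Substitute: (1·2.965 + 1) ξ₂ = 245.6 → ξ₂ = 61.95 mol, ξ₁ = 183.7 mol.
Outlet amounts (n = n₀ + Σ ν·ξ):
  V: 402 − 1(183.7) − 1(61.95) = 156.4
  Q: 0 + 2(183.7) = 367.3
  U: 0 + 1(61.95) = 61.95
  P: 0 + 1(61.95) = 61.95
Total out = 647.6 mol; y_U = 61.95 / 647.6 = 0.09565.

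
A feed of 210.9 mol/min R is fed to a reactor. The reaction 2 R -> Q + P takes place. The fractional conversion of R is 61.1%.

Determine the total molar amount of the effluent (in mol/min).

R reacted = 0.611 × 210.9 = 128.9 mol/min; ν_R = −2, so ξ = 128.9/2 = 64.43 mol/min.
Outlet amounts (n = n₀ + ν ξ):
  R: 210.9 − 2(64.43) = 82.04
  Q: 0 + 1(64.43) = 64.43
  P: 0 + 1(64.43) = 64.43
Total out = 82.04 + 64.43 + 64.43 = 210.9 mol/min.

211 mol/min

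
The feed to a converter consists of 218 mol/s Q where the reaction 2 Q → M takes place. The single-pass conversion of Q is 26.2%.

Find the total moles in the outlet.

Q reacted = 0.262 × 218 = 57.12 mol/s; ν_Q = −2, so ξ = 57.12/2 = 28.56 mol/s.
Outlet amounts (n = n₀ + ν ξ):
  Q: 218 − 2(28.56) = 160.9
  M: 0 + 1(28.56) = 28.56
Total out = 160.9 + 28.56 = 189.4 mol/s.

189 mol/s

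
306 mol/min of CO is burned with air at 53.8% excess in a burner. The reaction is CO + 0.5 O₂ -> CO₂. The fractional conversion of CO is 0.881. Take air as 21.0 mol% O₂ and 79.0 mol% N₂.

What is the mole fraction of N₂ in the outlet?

0.685

Stoichiometric O₂ = 0.5 × 306 = 153 mol/min; O₂ fed = 153 × 1.538 = 235.3 mol/min.
N₂ fed = 235.3 × 79/21 = 885.2 mol/min.
Fuel reacted = 0.881 × 306 → ξ = 269.6 mol/min.
Outlet (n = n₀ + ν ξ):
  CO: 306 − 1(269.6) = 36.41
  O₂: 235.3 − 0.5(269.6) = 100.5
  N₂: 885.2 (inert)
  CO₂: 0 + 1(269.6) = 269.6
Total out = 1292 mol/min; y_N₂ = 885.2 / 1292 = 0.6853.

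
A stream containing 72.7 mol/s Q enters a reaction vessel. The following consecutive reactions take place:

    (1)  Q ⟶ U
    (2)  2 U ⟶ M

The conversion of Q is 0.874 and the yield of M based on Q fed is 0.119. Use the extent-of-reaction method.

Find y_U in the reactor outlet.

Conversion of Q: Q consumed = 1ξ₁ = 0.874 × 72.7 → ξ₁ = 63.54 mol/s.
Yield of M: 1ξ₂ / 72.7 = 0.119 → ξ₂ = 8.651 mol/s.
Outlet amounts (n = n₀ + Σ ν·ξ):
  Q: 72.7 − 1(63.54) = 9.16
  U: 0 + 1(63.54) − 2(8.651) = 46.24
  M: 0 + 1(8.651) = 8.651
Total out = 64.05 mol/s; y_U = 46.24 / 64.05 = 0.7219.

0.722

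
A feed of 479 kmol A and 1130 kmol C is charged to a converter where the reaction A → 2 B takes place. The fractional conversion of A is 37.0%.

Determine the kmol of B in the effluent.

A reacted = 0.37 × 479 = 177.2 kmol; ν_A = −1, so ξ = 177.2/1 = 177.2 kmol.
Outlet amounts (n = n₀ + ν ξ):
  A: 479 − 1(177.2) = 301.8
  B: 0 + 2(177.2) = 354.5
  C: 1130 (inert)

354 kmol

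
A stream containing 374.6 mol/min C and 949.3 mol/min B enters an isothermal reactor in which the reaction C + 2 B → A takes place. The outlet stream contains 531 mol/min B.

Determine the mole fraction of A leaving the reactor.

0.231

For B: n = n₀ − 2ξ → 531 = 949.3 − 2ξ, giving ξ = 209.1 mol/min.
Outlet amounts (n = n₀ + ν ξ):
  C: 374.6 − 1(209.1) = 165.5
  B: 949.3 − 2(209.1) = 531
  A: 0 + 1(209.1) = 209.1
Total out = 905.6 mol/min; y_A = 209.1 / 905.6 = 0.231.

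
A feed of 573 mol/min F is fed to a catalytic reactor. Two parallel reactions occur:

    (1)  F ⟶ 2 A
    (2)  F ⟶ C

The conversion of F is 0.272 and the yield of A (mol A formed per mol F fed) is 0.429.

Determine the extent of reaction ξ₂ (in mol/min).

ξ₂ = 32.9 mol/min

Yield of A: 2ξ₁ / 573 = 0.429 → ξ₁ = 122.9 mol/min.
Conversion of F: 1ξ₁ + 1ξ₂ = 0.272 × 573 = 155.9 → ξ₂ = 32.95 mol/min.
Outlet amounts (n = n₀ + Σ ν·ξ):
  F: 573 − 1(122.9) − 1(32.95) = 417.1
  A: 0 + 2(122.9) = 245.8
  C: 0 + 1(32.95) = 32.95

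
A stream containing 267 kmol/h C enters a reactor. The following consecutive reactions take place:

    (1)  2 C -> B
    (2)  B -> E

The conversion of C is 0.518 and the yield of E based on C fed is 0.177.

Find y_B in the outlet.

Conversion of C: C consumed = 2ξ₁ = 0.518 × 267 → ξ₁ = 69.15 kmol/h.
Yield of E: 1ξ₂ / 267 = 0.177 → ξ₂ = 47.26 kmol/h.
Outlet amounts (n = n₀ + Σ ν·ξ):
  C: 267 − 2(69.15) = 128.7
  B: 0 + 1(69.15) − 1(47.26) = 21.89
  E: 0 + 1(47.26) = 47.26
Total out = 197.8 kmol/h; y_B = 21.89 / 197.8 = 0.1107.

0.111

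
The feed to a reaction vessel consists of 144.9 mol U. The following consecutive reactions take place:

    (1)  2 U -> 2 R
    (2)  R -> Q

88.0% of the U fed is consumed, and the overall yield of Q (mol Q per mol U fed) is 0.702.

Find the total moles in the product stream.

145 mol

Conversion of U: U consumed = 2ξ₁ = 0.88 × 144.9 → ξ₁ = 63.76 mol.
Yield of Q: 1ξ₂ / 144.9 = 0.702 → ξ₂ = 101.7 mol.
Outlet amounts (n = n₀ + Σ ν·ξ):
  U: 144.9 − 2(63.76) = 17.39
  R: 0 + 2(63.76) − 1(101.7) = 25.79
  Q: 0 + 1(101.7) = 101.7
Total out = 17.39 + 25.79 + 101.7 = 144.9 mol.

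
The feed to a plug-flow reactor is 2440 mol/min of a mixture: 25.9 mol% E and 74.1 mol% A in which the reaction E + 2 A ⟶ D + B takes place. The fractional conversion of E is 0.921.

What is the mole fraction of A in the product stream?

0.347

E reacted = 0.921 × 632 = 582 mol/min; ν_E = −1, so ξ = 582/1 = 582 mol/min.
Outlet amounts (n = n₀ + ν ξ):
  E: 632 − 1(582) = 49.92
  A: 1808 − 2(582) = 644
  D: 0 + 1(582) = 582
  B: 0 + 1(582) = 582
Total out = 1858 mol/min; y_A = 644 / 1858 = 0.3466.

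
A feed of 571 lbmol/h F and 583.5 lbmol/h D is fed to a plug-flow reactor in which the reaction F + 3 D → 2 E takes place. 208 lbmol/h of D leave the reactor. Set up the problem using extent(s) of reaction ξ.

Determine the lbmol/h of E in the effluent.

For D: n = n₀ − 3ξ → 208 = 583.5 − 3ξ, giving ξ = 125.2 lbmol/h.
Outlet amounts (n = n₀ + ν ξ):
  F: 571 − 1(125.2) = 445.8
  D: 583.5 − 3(125.2) = 208
  E: 0 + 2(125.2) = 250.3

250 lbmol/h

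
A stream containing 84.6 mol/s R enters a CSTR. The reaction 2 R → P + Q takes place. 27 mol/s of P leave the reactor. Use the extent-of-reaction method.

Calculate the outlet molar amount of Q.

27 mol/s

For P: n = n₀ + 1ξ → 27 = 0 + 1ξ, giving ξ = 27 mol/s.
Outlet amounts (n = n₀ + ν ξ):
  R: 84.6 − 2(27) = 30.6
  P: 0 + 1(27) = 27
  Q: 0 + 1(27) = 27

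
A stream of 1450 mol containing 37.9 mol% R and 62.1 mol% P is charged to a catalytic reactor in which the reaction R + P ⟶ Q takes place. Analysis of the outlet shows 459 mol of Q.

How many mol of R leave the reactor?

For Q: n = n₀ + 1ξ → 459 = 0 + 1ξ, giving ξ = 459 mol.
Outlet amounts (n = n₀ + ν ξ):
  R: 549.5 − 1(459) = 90.55
  P: 900.5 − 1(459) = 441.5
  Q: 0 + 1(459) = 459

90.5 mol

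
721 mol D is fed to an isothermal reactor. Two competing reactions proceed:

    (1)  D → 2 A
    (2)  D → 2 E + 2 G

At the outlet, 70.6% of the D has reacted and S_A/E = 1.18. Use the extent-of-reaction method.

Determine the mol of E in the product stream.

467 mol

Conversion of D: D consumed = 0.706 × 721 = 509 mol = 1ξ₁ + 1ξ₂.
Selectivity: 2ξ₁ / (2ξ₂) = 1.18 → ξ₁ = 1.18 ξ₂.
Substitute: (1·1.18 + 1) ξ₂ = 509 → ξ₂ = 233.5 mol, ξ₁ = 275.5 mol.
Outlet amounts (n = n₀ + Σ ν·ξ):
  D: 721 − 1(275.5) − 1(233.5) = 212
  A: 0 + 2(275.5) = 551.1
  E: 0 + 2(233.5) = 467
  G: 0 + 2(233.5) = 467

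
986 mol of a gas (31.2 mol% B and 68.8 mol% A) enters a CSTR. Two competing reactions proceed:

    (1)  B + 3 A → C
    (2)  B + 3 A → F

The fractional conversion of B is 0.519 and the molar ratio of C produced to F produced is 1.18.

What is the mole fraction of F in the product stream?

Conversion of B: B consumed = 0.519 × 307.6 = 159.7 mol = 1ξ₁ + 1ξ₂.
Selectivity: 1ξ₁ / (1ξ₂) = 1.18 → ξ₁ = 1.18 ξ₂.
Substitute: (1·1.18 + 1) ξ₂ = 159.7 → ξ₂ = 73.24 mol, ξ₁ = 86.42 mol.
Outlet amounts (n = n₀ + Σ ν·ξ):
  B: 307.6 − 1(86.42) − 1(73.24) = 148
  A: 678.4 − 3(86.42) − 3(73.24) = 199.4
  C: 0 + 1(86.42) = 86.42
  F: 0 + 1(73.24) = 73.24
Total out = 507 mol; y_F = 73.24 / 507 = 0.1445.

0.144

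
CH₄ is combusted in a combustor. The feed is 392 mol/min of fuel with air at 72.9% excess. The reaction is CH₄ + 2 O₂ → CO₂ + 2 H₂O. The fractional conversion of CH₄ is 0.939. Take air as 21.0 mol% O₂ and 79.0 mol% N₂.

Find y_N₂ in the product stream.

Stoichiometric O₂ = 2 × 392 = 784 mol/min; O₂ fed = 784 × 1.729 = 1356 mol/min.
N₂ fed = 1356 × 79/21 = 5099 mol/min.
Fuel reacted = 0.939 × 392 → ξ = 368.1 mol/min.
Outlet (n = n₀ + ν ξ):
  CH₄: 392 − 1(368.1) = 23.91
  O₂: 1356 − 2(368.1) = 619.4
  N₂: 5099 (inert)
  CO₂: 0 + 1(368.1) = 368.1
  H₂O: 0 + 2(368.1) = 736.2
Total out = 6847 mol/min; y_N₂ = 5099 / 6847 = 0.7448.

0.745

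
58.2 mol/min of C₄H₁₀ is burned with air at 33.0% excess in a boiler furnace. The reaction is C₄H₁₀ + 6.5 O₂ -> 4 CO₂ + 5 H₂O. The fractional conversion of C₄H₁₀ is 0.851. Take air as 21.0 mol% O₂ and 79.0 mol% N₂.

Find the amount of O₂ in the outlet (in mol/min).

181 mol/min

Stoichiometric O₂ = 6.5 × 58.2 = 378.3 mol/min; O₂ fed = 378.3 × 1.330 = 503.1 mol/min.
N₂ fed = 503.1 × 79/21 = 1893 mol/min.
Fuel reacted = 0.851 × 58.2 → ξ = 49.53 mol/min.
Outlet (n = n₀ + ν ξ):
  C₄H₁₀: 58.2 − 1(49.53) = 8.672
  O₂: 503.1 − 6.5(49.53) = 181.2
  N₂: 1893 (inert)
  CO₂: 0 + 4(49.53) = 198.1
  H₂O: 0 + 5(49.53) = 247.6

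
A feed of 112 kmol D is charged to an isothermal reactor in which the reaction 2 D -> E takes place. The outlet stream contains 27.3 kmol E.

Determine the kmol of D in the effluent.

57.4 kmol

For E: n = n₀ + 1ξ → 27.3 = 0 + 1ξ, giving ξ = 27.3 kmol.
Outlet amounts (n = n₀ + ν ξ):
  D: 112 − 2(27.3) = 57.4
  E: 0 + 1(27.3) = 27.3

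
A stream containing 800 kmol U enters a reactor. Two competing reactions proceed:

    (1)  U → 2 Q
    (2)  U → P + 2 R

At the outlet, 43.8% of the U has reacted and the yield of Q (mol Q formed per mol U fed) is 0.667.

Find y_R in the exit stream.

Yield of Q: 2ξ₁ / 800 = 0.667 → ξ₁ = 266.8 kmol.
Conversion of U: 1ξ₁ + 1ξ₂ = 0.438 × 800 = 350.4 → ξ₂ = 83.6 kmol.
Outlet amounts (n = n₀ + Σ ν·ξ):
  U: 800 − 1(266.8) − 1(83.6) = 449.6
  Q: 0 + 2(266.8) = 533.6
  P: 0 + 1(83.6) = 83.6
  R: 0 + 2(83.6) = 167.2
Total out = 1234 kmol; y_R = 167.2 / 1234 = 0.1355.

0.135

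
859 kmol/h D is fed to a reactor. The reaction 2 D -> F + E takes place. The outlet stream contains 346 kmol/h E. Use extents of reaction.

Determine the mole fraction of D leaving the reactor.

For E: n = n₀ + 1ξ → 346 = 0 + 1ξ, giving ξ = 346 kmol/h.
Outlet amounts (n = n₀ + ν ξ):
  D: 859 − 2(346) = 167
  F: 0 + 1(346) = 346
  E: 0 + 1(346) = 346
Total out = 859 kmol/h; y_D = 167 / 859 = 0.1944.

0.194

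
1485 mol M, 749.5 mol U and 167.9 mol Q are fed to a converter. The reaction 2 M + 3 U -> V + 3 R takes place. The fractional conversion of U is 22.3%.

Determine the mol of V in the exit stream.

U reacted = 0.223 × 749.5 = 167.1 mol; ν_U = −3, so ξ = 167.1/3 = 55.71 mol.
Outlet amounts (n = n₀ + ν ξ):
  M: 1485 − 2(55.71) = 1374
  U: 749.5 − 3(55.71) = 582.4
  V: 0 + 1(55.71) = 55.71
  R: 0 + 3(55.71) = 167.1
  Q: 167.9 (inert)

55.7 mol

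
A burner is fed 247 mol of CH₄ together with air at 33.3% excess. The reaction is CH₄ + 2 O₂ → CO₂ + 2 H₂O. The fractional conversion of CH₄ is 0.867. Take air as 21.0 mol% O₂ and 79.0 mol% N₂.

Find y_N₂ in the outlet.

Stoichiometric O₂ = 2 × 247 = 494 mol; O₂ fed = 494 × 1.333 = 658.5 mol.
N₂ fed = 658.5 × 79/21 = 2477 mol.
Fuel reacted = 0.867 × 247 → ξ = 214.1 mol.
Outlet (n = n₀ + ν ξ):
  CH₄: 247 − 1(214.1) = 32.85
  O₂: 658.5 − 2(214.1) = 230.2
  N₂: 2477 (inert)
  CO₂: 0 + 1(214.1) = 214.1
  H₂O: 0 + 2(214.1) = 428.3
Total out = 3383 mol; y_N₂ = 2477 / 3383 = 0.7323.

0.732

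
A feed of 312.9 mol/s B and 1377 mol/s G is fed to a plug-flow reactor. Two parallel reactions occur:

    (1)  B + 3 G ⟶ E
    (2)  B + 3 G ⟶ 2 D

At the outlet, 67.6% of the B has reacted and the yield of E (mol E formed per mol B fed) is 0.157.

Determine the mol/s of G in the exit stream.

742 mol/s

Yield of E: 1ξ₁ / 312.9 = 0.157 → ξ₁ = 49.13 mol/s.
Conversion of B: 1ξ₁ + 1ξ₂ = 0.676 × 312.9 = 211.5 → ξ₂ = 162.4 mol/s.
Outlet amounts (n = n₀ + Σ ν·ξ):
  B: 312.9 − 1(49.13) − 1(162.4) = 101.4
  G: 1377 − 3(49.13) − 3(162.4) = 742.4
  E: 0 + 1(49.13) = 49.13
  D: 0 + 2(162.4) = 324.8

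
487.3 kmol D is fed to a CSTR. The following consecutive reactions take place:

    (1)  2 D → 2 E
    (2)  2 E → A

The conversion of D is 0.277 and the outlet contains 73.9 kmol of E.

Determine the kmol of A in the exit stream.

30.5 kmol

Conversion of D: D consumed = 2ξ₁ = 0.277 × 487.3 → ξ₁ = 67.49 kmol.
E balance: n_E = 0 + 2ξ₁ − 2ξ₂ = 73.9 → ξ₂ = (2·67.49 − 73.9)/2 = 30.54 kmol.
Outlet amounts (n = n₀ + Σ ν·ξ):
  D: 487.3 − 2(67.49) = 352.3
  E: 0 + 2(67.49) − 2(30.54) = 73.9
  A: 0 + 1(30.54) = 30.54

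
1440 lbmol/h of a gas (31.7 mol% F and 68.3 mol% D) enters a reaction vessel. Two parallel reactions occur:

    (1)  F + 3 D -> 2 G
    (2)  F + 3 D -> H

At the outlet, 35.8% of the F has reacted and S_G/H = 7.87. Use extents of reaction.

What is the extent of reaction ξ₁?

ξ₁ = 130 lbmol/h

Conversion of F: F consumed = 0.358 × 456.5 = 163.4 lbmol/h = 1ξ₁ + 1ξ₂.
Selectivity: 2ξ₁ / (1ξ₂) = 7.87 → ξ₁ = 3.935 ξ₂.
Substitute: (1·3.935 + 1) ξ₂ = 163.4 → ξ₂ = 33.11 lbmol/h, ξ₁ = 130.3 lbmol/h.
Outlet amounts (n = n₀ + Σ ν·ξ):
  F: 456.5 − 1(130.3) − 1(33.11) = 293.1
  D: 983.5 − 3(130.3) − 3(33.11) = 493.3
  G: 0 + 2(130.3) = 260.6
  H: 0 + 1(33.11) = 33.11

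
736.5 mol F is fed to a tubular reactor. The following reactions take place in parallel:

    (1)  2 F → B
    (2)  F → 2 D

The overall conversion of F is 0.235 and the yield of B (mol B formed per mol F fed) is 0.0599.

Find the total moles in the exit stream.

777 mol

Yield of B: 1ξ₁ / 736.5 = 0.0599 → ξ₁ = 44.12 mol.
Conversion of F: 2ξ₁ + 1ξ₂ = 0.235 × 736.5 = 173.1 → ξ₂ = 84.84 mol.
Outlet amounts (n = n₀ + Σ ν·ξ):
  F: 736.5 − 2(44.12) − 1(84.84) = 563.4
  B: 0 + 1(44.12) = 44.12
  D: 0 + 2(84.84) = 169.7
Total out = 563.4 + 44.12 + 169.7 = 777.2 mol.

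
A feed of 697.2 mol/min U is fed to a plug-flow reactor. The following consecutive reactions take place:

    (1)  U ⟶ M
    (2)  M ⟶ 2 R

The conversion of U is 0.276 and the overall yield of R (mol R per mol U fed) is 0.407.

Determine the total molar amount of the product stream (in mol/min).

Conversion of U: U consumed = 1ξ₁ = 0.276 × 697.2 → ξ₁ = 192.4 mol/min.
Yield of R: 2ξ₂ / 697.2 = 0.407 → ξ₂ = 141.9 mol/min.
Outlet amounts (n = n₀ + Σ ν·ξ):
  U: 697.2 − 1(192.4) = 504.8
  M: 0 + 1(192.4) − 1(141.9) = 50.55
  R: 0 + 2(141.9) = 283.8
Total out = 504.8 + 50.55 + 283.8 = 839.1 mol/min.

839 mol/min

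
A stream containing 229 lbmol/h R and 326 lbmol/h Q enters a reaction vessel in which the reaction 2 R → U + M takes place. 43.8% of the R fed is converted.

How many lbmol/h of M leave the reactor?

R reacted = 0.438 × 229 = 100.3 lbmol/h; ν_R = −2, so ξ = 100.3/2 = 50.15 lbmol/h.
Outlet amounts (n = n₀ + ν ξ):
  R: 229 − 2(50.15) = 128.7
  U: 0 + 1(50.15) = 50.15
  M: 0 + 1(50.15) = 50.15
  Q: 326 (inert)

50.2 lbmol/h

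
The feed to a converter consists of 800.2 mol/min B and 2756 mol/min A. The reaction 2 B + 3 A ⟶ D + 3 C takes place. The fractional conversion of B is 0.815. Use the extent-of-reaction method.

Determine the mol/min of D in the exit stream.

B reacted = 0.815 × 800.2 = 652.2 mol/min; ν_B = −2, so ξ = 652.2/2 = 326.1 mol/min.
Outlet amounts (n = n₀ + ν ξ):
  B: 800.2 − 2(326.1) = 148
  A: 2756 − 3(326.1) = 1778
  D: 0 + 1(326.1) = 326.1
  C: 0 + 3(326.1) = 978.2

326 mol/min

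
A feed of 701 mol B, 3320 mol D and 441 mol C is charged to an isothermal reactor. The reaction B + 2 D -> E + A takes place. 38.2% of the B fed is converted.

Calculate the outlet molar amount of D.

2780 mol

B reacted = 0.382 × 701 = 267.8 mol; ν_B = −1, so ξ = 267.8/1 = 267.8 mol.
Outlet amounts (n = n₀ + ν ξ):
  B: 701 − 1(267.8) = 433.2
  D: 3320 − 2(267.8) = 2784
  E: 0 + 1(267.8) = 267.8
  A: 0 + 1(267.8) = 267.8
  C: 441 (inert)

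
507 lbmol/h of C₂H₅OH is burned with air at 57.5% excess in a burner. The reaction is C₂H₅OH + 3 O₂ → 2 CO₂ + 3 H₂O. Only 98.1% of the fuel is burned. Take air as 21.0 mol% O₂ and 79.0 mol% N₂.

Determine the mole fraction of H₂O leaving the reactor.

0.12

Stoichiometric O₂ = 3 × 507 = 1521 lbmol/h; O₂ fed = 1521 × 1.575 = 2396 lbmol/h.
N₂ fed = 2396 × 79/21 = 9012 lbmol/h.
Fuel reacted = 0.981 × 507 → ξ = 497.4 lbmol/h.
Outlet (n = n₀ + ν ξ):
  C₂H₅OH: 507 − 1(497.4) = 9.633
  O₂: 2396 − 3(497.4) = 903.5
  N₂: 9012 (inert)
  CO₂: 0 + 2(497.4) = 994.7
  H₂O: 0 + 3(497.4) = 1492
Total out = 12410 lbmol/h; y_H₂O = 1492 / 12410 = 0.1202.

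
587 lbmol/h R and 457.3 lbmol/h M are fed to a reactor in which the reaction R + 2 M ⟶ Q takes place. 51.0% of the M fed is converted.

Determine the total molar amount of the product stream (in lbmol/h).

811 lbmol/h

M reacted = 0.51 × 457.3 = 233.2 lbmol/h; ν_M = −2, so ξ = 233.2/2 = 116.6 lbmol/h.
Outlet amounts (n = n₀ + ν ξ):
  R: 587 − 1(116.6) = 470.4
  M: 457.3 − 2(116.6) = 224.1
  Q: 0 + 1(116.6) = 116.6
Total out = 470.4 + 224.1 + 116.6 = 811.1 lbmol/h.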